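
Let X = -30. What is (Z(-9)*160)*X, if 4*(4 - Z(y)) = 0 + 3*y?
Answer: -51600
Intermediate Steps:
Z(y) = 4 - 3*y/4 (Z(y) = 4 - (0 + 3*y)/4 = 4 - 3*y/4)
(Z(-9)*160)*X = ((4 - ¾*(-9))*160)*(-30) = ((4 + 27/4)*160)*(-30) = ((43/4)*160)*(-30) = 1720*(-30) = -51600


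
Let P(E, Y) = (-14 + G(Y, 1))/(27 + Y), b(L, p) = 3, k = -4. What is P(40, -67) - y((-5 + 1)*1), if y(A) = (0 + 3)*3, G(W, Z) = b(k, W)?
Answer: -349/40 ≈ -8.7250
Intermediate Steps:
G(W, Z) = 3
y(A) = 9 (y(A) = 3*3 = 9)
P(E, Y) = -11/(27 + Y) (P(E, Y) = (-14 + 3)/(27 + Y) = -11/(27 + Y))
P(40, -67) - y((-5 + 1)*1) = -11/(27 - 67) - 1*9 = -11/(-40) - 9 = -11*(-1/40) - 9 = 11/40 - 9 = -349/40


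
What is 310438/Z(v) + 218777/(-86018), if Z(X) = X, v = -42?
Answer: -13356222259/1806378 ≈ -7393.9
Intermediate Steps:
310438/Z(v) + 218777/(-86018) = 310438/(-42) + 218777/(-86018) = 310438*(-1/42) + 218777*(-1/86018) = -155219/21 - 218777/86018 = -13356222259/1806378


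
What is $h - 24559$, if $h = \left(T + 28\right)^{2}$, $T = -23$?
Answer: $-24534$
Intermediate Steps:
$h = 25$ ($h = \left(-23 + 28\right)^{2} = 5^{2} = 25$)
$h - 24559 = 25 - 24559 = -24534$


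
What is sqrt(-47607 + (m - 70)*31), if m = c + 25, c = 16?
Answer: I*sqrt(48506) ≈ 220.24*I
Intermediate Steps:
m = 41 (m = 16 + 25 = 41)
sqrt(-47607 + (m - 70)*31) = sqrt(-47607 + (41 - 70)*31) = sqrt(-47607 - 29*31) = sqrt(-47607 - 899) = sqrt(-48506) = I*sqrt(48506)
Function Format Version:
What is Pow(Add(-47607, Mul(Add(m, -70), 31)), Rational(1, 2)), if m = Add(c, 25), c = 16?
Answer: Mul(I, Pow(48506, Rational(1, 2))) ≈ Mul(220.24, I)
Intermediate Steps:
m = 41 (m = Add(16, 25) = 41)
Pow(Add(-47607, Mul(Add(m, -70), 31)), Rational(1, 2)) = Pow(Add(-47607, Mul(Add(41, -70), 31)), Rational(1, 2)) = Pow(Add(-47607, Mul(-29, 31)), Rational(1, 2)) = Pow(Add(-47607, -899), Rational(1, 2)) = Pow(-48506, Rational(1, 2)) = Mul(I, Pow(48506, Rational(1, 2)))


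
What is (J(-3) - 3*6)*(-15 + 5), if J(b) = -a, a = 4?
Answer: 220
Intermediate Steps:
J(b) = -4 (J(b) = -1*4 = -4)
(J(-3) - 3*6)*(-15 + 5) = (-4 - 3*6)*(-15 + 5) = (-4 - 18)*(-10) = -22*(-10) = 220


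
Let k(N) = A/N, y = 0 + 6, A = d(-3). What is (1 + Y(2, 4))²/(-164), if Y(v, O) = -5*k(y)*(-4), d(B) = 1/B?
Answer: -1/13284 ≈ -7.5279e-5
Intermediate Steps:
A = -⅓ (A = 1/(-3) = -⅓ ≈ -0.33333)
y = 6
k(N) = -1/(3*N)
Y(v, O) = -10/9 (Y(v, O) = -(-5)/(3*6)*(-4) = -5*(-1/18)*(-4) = (5/18)*(-4) = -10/9)
(1 + Y(2, 4))²/(-164) = (1 - 10/9)²/(-164) = (-⅑)²*(-1/164) = (1/81)*(-1/164) = -1/13284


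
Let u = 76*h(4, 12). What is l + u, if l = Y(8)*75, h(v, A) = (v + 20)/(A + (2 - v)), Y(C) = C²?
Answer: 24912/5 ≈ 4982.4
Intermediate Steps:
h(v, A) = (20 + v)/(2 + A - v)
l = 4800 (l = 8²*75 = 64*75 = 4800)
u = 912/5 (u = 76*((20 + 4)/(2 + 12 - 1*4)) = 76*(24/(2 + 12 - 4)) = 76*(24/10) = 76*((⅒)*24) = 76*(12/5) = 912/5 ≈ 182.40)
l + u = 4800 + 912/5 = 24912/5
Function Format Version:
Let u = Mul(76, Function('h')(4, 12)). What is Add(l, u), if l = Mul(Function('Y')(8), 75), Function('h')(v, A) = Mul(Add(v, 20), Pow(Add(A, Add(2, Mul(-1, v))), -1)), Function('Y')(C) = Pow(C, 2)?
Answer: Rational(24912, 5) ≈ 4982.4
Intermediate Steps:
Function('h')(v, A) = Mul(Pow(Add(2, A, Mul(-1, v)), -1), Add(20, v)) (Function('h')(v, A) = Mul(Add(20, v), Pow(Add(2, A, Mul(-1, v)), -1)) = Mul(Pow(Add(2, A, Mul(-1, v)), -1), Add(20, v)))
l = 4800 (l = Mul(Pow(8, 2), 75) = Mul(64, 75) = 4800)
u = Rational(912, 5) (u = Mul(76, Mul(Pow(Add(2, 12, Mul(-1, 4)), -1), Add(20, 4))) = Mul(76, Mul(Pow(Add(2, 12, -4), -1), 24)) = Mul(76, Mul(Pow(10, -1), 24)) = Mul(76, Mul(Rational(1, 10), 24)) = Mul(76, Rational(12, 5)) = Rational(912, 5) ≈ 182.40)
Add(l, u) = Add(4800, Rational(912, 5)) = Rational(24912, 5)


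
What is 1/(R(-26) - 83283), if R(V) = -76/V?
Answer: -13/1082641 ≈ -1.2008e-5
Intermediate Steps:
1/(R(-26) - 83283) = 1/(-76/(-26) - 83283) = 1/(-76*(-1/26) - 83283) = 1/(38/13 - 83283) = 1/(-1082641/13) = -13/1082641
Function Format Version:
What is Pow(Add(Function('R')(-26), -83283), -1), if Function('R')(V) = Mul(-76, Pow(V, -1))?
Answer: Rational(-13, 1082641) ≈ -1.2008e-5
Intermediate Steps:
Pow(Add(Function('R')(-26), -83283), -1) = Pow(Add(Mul(-76, Pow(-26, -1)), -83283), -1) = Pow(Add(Mul(-76, Rational(-1, 26)), -83283), -1) = Pow(Add(Rational(38, 13), -83283), -1) = Pow(Rational(-1082641, 13), -1) = Rational(-13, 1082641)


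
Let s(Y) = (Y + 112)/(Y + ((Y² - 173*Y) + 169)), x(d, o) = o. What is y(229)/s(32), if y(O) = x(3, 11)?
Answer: -5269/16 ≈ -329.31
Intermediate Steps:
y(O) = 11
s(Y) = (112 + Y)/(169 + Y² - 172*Y) (s(Y) = (112 + Y)/(Y + (169 + Y² - 173*Y)) = (112 + Y)/(169 + Y² - 172*Y))
y(229)/s(32) = 11/(((112 + 32)/(169 + 32² - 172*32))) = 11/((144/(169 + 1024 - 5504))) = 11/((144/(-4311))) = 11/((-1/4311*144)) = 11/(-16/479) = 11*(-479/16) = -5269/16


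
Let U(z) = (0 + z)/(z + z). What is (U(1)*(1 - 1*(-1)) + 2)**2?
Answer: 9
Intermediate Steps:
U(z) = 1/2 (U(z) = z/((2*z)) = z*(1/(2*z)) = 1/2)
(U(1)*(1 - 1*(-1)) + 2)**2 = ((1 - 1*(-1))/2 + 2)**2 = ((1 + 1)/2 + 2)**2 = ((1/2)*2 + 2)**2 = (1 + 2)**2 = 3**2 = 9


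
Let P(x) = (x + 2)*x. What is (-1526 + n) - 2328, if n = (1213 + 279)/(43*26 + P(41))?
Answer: -11101882/2881 ≈ -3853.5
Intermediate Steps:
P(x) = x*(2 + x) (P(x) = (2 + x)*x = x*(2 + x))
n = 1492/2881 (n = (1213 + 279)/(43*26 + 41*(2 + 41)) = 1492/(1118 + 41*43) = 1492/(1118 + 1763) = 1492/2881 ≈ 0.51788)
(-1526 + n) - 2328 = (-1526 + 1492/2881) - 2328 = -4394914/2881 - 2328 = -11101882/2881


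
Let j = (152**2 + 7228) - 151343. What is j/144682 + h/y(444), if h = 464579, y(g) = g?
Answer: 33581244997/32119404 ≈ 1045.5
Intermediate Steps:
j = -121011 (j = (23104 + 7228) - 151343 = 30332 - 151343 = -121011)
j/144682 + h/y(444) = -121011/144682 + 464579/444 = 33581244997/32119404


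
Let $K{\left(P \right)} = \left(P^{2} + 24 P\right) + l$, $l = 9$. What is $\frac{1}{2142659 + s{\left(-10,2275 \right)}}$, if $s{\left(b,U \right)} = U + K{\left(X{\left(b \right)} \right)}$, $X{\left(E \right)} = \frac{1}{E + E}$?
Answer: $\frac{400}{857976721} \approx 4.6621 \cdot 10^{-7}$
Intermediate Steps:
$X{\left(E \right)} = \frac{1}{2 E}$
$K{\left(P \right)} = 9 + P^{2} + 24 P$ ($K{\left(P \right)} = \left(P^{2} + 24 P\right) + 9 = 9 + P^{2} + 24 P$)
$s{\left(b,U \right)} = 9 + U + \frac{12}{b} + \frac{1}{4 b^{2}}$ ($s{\left(b,U \right)} = U + \left(9 + \left(\frac{1}{2 b}\right)^{2} + 24 \frac{1}{2 b}\right) = U + \left(9 + \frac{1}{4 b^{2}} + \frac{12}{b}\right) = U + \left(9 + \frac{12}{b} + \frac{1}{4 b^{2}}\right) = 9 + U + \frac{12}{b} + \frac{1}{4 b^{2}}$)
$\frac{1}{2142659 + s{\left(-10,2275 \right)}} = \frac{1}{2142659 + \left(9 + 2275 + \frac{12}{-10} + \frac{1}{4 \cdot 100}\right)} = \frac{1}{2142659 + \left(9 + 2275 + 12 \left(- \frac{1}{10}\right) + \frac{1}{4} \cdot \frac{1}{100}\right)} = \frac{1}{2142659 + \left(9 + 2275 - \frac{6}{5} + \frac{1}{400}\right)} = \frac{1}{2142659 + \frac{913121}{400}} = \frac{1}{\frac{857976721}{400}} = \frac{400}{857976721}$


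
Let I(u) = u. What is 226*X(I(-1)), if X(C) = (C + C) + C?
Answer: -678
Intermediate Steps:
X(C) = 3*C (X(C) = 2*C + C = 3*C)
226*X(I(-1)) = 226*(3*(-1)) = 226*(-3) = -678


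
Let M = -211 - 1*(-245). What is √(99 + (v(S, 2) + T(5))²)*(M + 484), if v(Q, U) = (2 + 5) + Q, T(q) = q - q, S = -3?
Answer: 518*√115 ≈ 5554.9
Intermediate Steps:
T(q) = 0
M = 34 (M = -211 + 245 = 34)
v(Q, U) = 7 + Q
√(99 + (v(S, 2) + T(5))²)*(M + 484) = √(99 + ((7 - 3) + 0)²)*(34 + 484) = √(99 + (4 + 0)²)*518 = √(99 + 4²)*518 = √(99 + 16)*518 = √115*518 = 518*√115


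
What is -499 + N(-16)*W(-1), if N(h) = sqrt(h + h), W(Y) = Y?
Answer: -499 - 4*I*sqrt(2) ≈ -499.0 - 5.6569*I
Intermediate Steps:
N(h) = sqrt(2)*sqrt(h) (N(h) = sqrt(2*h) = sqrt(2)*sqrt(h))
-499 + N(-16)*W(-1) = -499 + (sqrt(2)*sqrt(-16))*(-1) = -499 + (sqrt(2)*(4*I))*(-1) = -499 + (4*I*sqrt(2))*(-1) = -499 - 4*I*sqrt(2)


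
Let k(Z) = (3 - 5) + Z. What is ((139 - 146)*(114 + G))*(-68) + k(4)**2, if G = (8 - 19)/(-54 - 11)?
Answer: 3532656/65 ≈ 54349.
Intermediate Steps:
k(Z) = -2 + Z
G = 11/65 (G = -11/(-65) = -11*(-1/65) = 11/65 ≈ 0.16923)
((139 - 146)*(114 + G))*(-68) + k(4)**2 = ((139 - 146)*(114 + 11/65))*(-68) + (-2 + 4)**2 = -7*7421/65*(-68) + 2**2 = -51947/65*(-68) + 4 = 3532396/65 + 4 = 3532656/65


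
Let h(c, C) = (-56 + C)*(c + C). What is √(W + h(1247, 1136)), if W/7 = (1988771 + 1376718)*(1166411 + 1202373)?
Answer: 2*√13951204510318 ≈ 7.4703e+6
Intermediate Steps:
W = 55804815467632 (W = 7*((1988771 + 1376718)*(1166411 + 1202373)) = 7*(3365489*2368784) = 7*7972116495376 = 55804815467632)
h(c, C) = (-56 + C)*(C + c)
√(W + h(1247, 1136)) = √(55804815467632 + (1136² - 56*1136 - 56*1247 + 1136*1247)) = √(55804815467632 + (1290496 - 63616 - 69832 + 1416592)) = √(55804815467632 + 2573640) = √55804818041272 = 2*√13951204510318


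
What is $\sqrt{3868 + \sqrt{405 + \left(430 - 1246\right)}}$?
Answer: $\sqrt{3868 + i \sqrt{411}} \approx 62.193 + 0.163 i$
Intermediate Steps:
$\sqrt{3868 + \sqrt{405 + \left(430 - 1246\right)}} = \sqrt{3868 + \sqrt{405 - 816}} = \sqrt{3868 + \sqrt{-411}} = \sqrt{3868 + i \sqrt{411}}$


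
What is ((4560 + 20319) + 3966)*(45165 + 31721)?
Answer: 2217776670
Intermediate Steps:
((4560 + 20319) + 3966)*(45165 + 31721) = (24879 + 3966)*76886 = 28845*76886 = 2217776670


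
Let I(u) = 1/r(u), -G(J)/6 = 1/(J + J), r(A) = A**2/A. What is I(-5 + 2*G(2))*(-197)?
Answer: 197/8 ≈ 24.625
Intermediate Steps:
r(A) = A
G(J) = -3/J (G(J) = -6/(J + J) = -6*1/(2*J) = -3/J)
I(u) = 1/u
I(-5 + 2*G(2))*(-197) = -197/(-5 + 2*(-3/2)) = -197/(-5 - 3) = -197/(-8) = -1/8*(-197) = 197/8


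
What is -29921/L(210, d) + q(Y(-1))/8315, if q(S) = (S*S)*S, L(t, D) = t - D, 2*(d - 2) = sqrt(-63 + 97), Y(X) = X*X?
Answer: -103497849329/719338965 - 29921*sqrt(34)/86511 ≈ -145.90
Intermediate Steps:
Y(X) = X**2
d = 2 + sqrt(34)/2 (d = 2 + sqrt(-63 + 97)/2 = 2 + sqrt(34)/2 ≈ 4.9155)
q(S) = S**3 (q(S) = S**2*S = S**3)
-29921/L(210, d) + q(Y(-1))/8315 = -29921/(210 - (2 + sqrt(34)/2)) + ((-1)**2)**3/8315 = -29921/(210 + (-2 - sqrt(34)/2)) + 1**3*(1/8315) = -29921/(208 - sqrt(34)/2) + 1*(1/8315) = -29921/(208 - sqrt(34)/2) + 1/8315 = 1/8315 - 29921/(208 - sqrt(34)/2)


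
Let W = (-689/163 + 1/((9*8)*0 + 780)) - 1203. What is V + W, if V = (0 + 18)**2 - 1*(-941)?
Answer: 7345423/127140 ≈ 57.774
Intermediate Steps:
V = 1265 (V = 18**2 + 941 = 324 + 941 = 1265)
W = -153486677/127140 (W = (-689*1/163 + 1/(72*0 + 780)) - 1203 = (-689/163 + 1/(0 + 780)) - 1203 = (-689/163 + 1/780) - 1203 = -537257/127140 - 1203 = -153486677/127140 ≈ -1207.2)
V + W = 1265 - 153486677/127140 = 7345423/127140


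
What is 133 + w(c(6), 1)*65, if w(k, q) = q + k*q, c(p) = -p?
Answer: -192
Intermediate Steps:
133 + w(c(6), 1)*65 = 133 + (1*(1 - 1*6))*65 = 133 + (1*(1 - 6))*65 = 133 + (1*(-5))*65 = 133 - 5*65 = 133 - 325 = -192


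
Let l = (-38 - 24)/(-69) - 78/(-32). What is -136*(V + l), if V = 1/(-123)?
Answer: -2560795/5658 ≈ -452.60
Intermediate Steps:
V = -1/123 ≈ -0.0081301
l = 3683/1104 (l = -62*(-1/69) - 78*(-1/32) = 62/69 + 39/16 = 3683/1104 ≈ 3.3361)
-136*(V + l) = -136*(-1/123 + 3683/1104) = -136*150635/45264 = -2560795/5658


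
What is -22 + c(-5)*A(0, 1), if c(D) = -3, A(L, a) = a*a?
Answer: -25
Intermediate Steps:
A(L, a) = a**2
-22 + c(-5)*A(0, 1) = -22 - 3*1**2 = -22 - 3*1 = -22 - 3 = -25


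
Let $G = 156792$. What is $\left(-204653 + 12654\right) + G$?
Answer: $-35207$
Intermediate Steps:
$\left(-204653 + 12654\right) + G = \left(-204653 + 12654\right) + 156792 = -191999 + 156792 = -35207$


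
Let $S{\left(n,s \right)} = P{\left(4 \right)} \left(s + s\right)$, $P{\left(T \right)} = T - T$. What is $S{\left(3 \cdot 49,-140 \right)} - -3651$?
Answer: $3651$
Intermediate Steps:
$P{\left(T \right)} = 0$
$S{\left(n,s \right)} = 0$ ($S{\left(n,s \right)} = 0 \left(s + s\right) = 0 \cdot 2 s = 0$)
$S{\left(3 \cdot 49,-140 \right)} - -3651 = 0 - -3651 = 0 + 3651 = 3651$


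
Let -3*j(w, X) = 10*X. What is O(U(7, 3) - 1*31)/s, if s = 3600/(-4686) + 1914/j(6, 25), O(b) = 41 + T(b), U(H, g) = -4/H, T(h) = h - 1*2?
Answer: -5076500/16220757 ≈ -0.31296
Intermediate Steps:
T(h) = -2 + h (T(h) = h - 2 = -2 + h)
j(w, X) = -10*X/3
O(b) = 39 + b (O(b) = 41 + (-2 + b) = 39 + b)
s = -2317251/97625 (s = 3600/(-4686) + 1914/((-10/3*25)) = 3600*(-1/4686) + 1914/(-250/3) = -600/781 + 1914*(-3/250) = -600/781 - 2871/125 = -2317251/97625 ≈ -23.736)
O(U(7, 3) - 1*31)/s = (39 + (-4/7 - 1*31))/(-2317251/97625) = (39 + (-4*⅐ - 31))*(-97625/2317251) = (39 + (-4/7 - 31))*(-97625/2317251) = (39 - 221/7)*(-97625/2317251) = (52/7)*(-97625/2317251) = -5076500/16220757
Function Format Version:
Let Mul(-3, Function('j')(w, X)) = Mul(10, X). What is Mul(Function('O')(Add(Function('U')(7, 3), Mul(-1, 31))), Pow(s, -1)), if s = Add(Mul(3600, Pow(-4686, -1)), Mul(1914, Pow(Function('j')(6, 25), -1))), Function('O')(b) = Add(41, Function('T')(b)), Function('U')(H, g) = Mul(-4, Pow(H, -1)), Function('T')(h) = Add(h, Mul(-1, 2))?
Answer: Rational(-5076500, 16220757) ≈ -0.31296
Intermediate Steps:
Function('T')(h) = Add(-2, h) (Function('T')(h) = Add(h, -2) = Add(-2, h))
Function('j')(w, X) = Mul(Rational(-10, 3), X) (Function('j')(w, X) = Mul(Rational(-1, 3), Mul(10, X)) = Mul(Rational(-10, 3), X))
Function('O')(b) = Add(39, b) (Function('O')(b) = Add(41, Add(-2, b)) = Add(39, b))
s = Rational(-2317251, 97625) (s = Add(Mul(3600, Pow(-4686, -1)), Mul(1914, Pow(Mul(Rational(-10, 3), 25), -1))) = Add(Mul(3600, Rational(-1, 4686)), Mul(1914, Pow(Rational(-250, 3), -1))) = Add(Rational(-600, 781), Mul(1914, Rational(-3, 250))) = Add(Rational(-600, 781), Rational(-2871, 125)) = Rational(-2317251, 97625) ≈ -23.736)
Mul(Function('O')(Add(Function('U')(7, 3), Mul(-1, 31))), Pow(s, -1)) = Mul(Add(39, Add(Mul(-4, Pow(7, -1)), Mul(-1, 31))), Pow(Rational(-2317251, 97625), -1)) = Mul(Add(39, Add(Mul(-4, Rational(1, 7)), -31)), Rational(-97625, 2317251)) = Mul(Add(39, Add(Rational(-4, 7), -31)), Rational(-97625, 2317251)) = Mul(Add(39, Rational(-221, 7)), Rational(-97625, 2317251)) = Mul(Rational(52, 7), Rational(-97625, 2317251)) = Rational(-5076500, 16220757)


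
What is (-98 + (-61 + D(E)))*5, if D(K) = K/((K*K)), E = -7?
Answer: -5570/7 ≈ -795.71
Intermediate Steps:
D(K) = 1/K (D(K) = K/(K**2) = K/K**2 = 1/K)
(-98 + (-61 + D(E)))*5 = (-98 + (-61 + 1/(-7)))*5 = (-98 + (-61 - 1/7))*5 = (-98 - 428/7)*5 = -1114/7*5 = -5570/7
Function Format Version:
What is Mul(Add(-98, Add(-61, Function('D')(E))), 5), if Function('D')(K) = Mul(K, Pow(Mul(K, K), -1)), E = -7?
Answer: Rational(-5570, 7) ≈ -795.71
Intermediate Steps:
Function('D')(K) = Pow(K, -1) (Function('D')(K) = Mul(K, Pow(Pow(K, 2), -1)) = Mul(K, Pow(K, -2)) = Pow(K, -1))
Mul(Add(-98, Add(-61, Function('D')(E))), 5) = Mul(Add(-98, Add(-61, Pow(-7, -1))), 5) = Mul(Add(-98, Add(-61, Rational(-1, 7))), 5) = Mul(Add(-98, Rational(-428, 7)), 5) = Mul(Rational(-1114, 7), 5) = Rational(-5570, 7)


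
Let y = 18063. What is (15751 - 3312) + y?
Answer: 30502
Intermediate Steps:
(15751 - 3312) + y = (15751 - 3312) + 18063 = 12439 + 18063 = 30502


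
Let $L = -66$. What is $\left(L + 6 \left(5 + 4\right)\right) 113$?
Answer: $-1356$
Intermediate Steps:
$\left(L + 6 \left(5 + 4\right)\right) 113 = \left(-66 + 6 \left(5 + 4\right)\right) 113 = \left(-66 + 6 \cdot 9\right) 113 = \left(-66 + 54\right) 113 = \left(-12\right) 113 = -1356$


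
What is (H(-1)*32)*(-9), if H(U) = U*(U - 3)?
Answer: -1152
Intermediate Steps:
H(U) = U*(-3 + U)
(H(-1)*32)*(-9) = (-(-3 - 1)*32)*(-9) = (-1*(-4)*32)*(-9) = (4*32)*(-9) = 128*(-9) = -1152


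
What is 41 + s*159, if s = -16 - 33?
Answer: -7750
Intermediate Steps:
s = -49
41 + s*159 = 41 - 49*159 = 41 - 7791 = -7750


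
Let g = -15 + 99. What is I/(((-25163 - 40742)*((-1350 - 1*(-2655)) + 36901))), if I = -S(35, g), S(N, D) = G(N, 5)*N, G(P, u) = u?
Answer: 5/71941898 ≈ 6.9501e-8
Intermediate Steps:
g = 84
S(N, D) = 5*N
I = -175 (I = -5*35 = -1*175 = -175)
I/(((-25163 - 40742)*((-1350 - 1*(-2655)) + 36901))) = -175*1/((-25163 - 40742)*((-1350 - 1*(-2655)) + 36901)) = -175*(-1/(65905*((-1350 + 2655) + 36901))) = -175*(-1/(65905*(1305 + 36901))) = -175/((-65905*38206)) = -175/(-2517966430) = -175*(-1/2517966430) = 5/71941898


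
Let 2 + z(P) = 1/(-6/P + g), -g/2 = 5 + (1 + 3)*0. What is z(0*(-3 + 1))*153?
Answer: -306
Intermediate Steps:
g = -10 (g = -2*(5 + (1 + 3)*0) = -2*(5 + 4*0) = -2*(5 + 0) = -2*5 = -10)
z(P) = -2 + 1/(-10 - 6/P) (z(P) = -2 + 1/(-6/P - 10) = -2 + 1/(-10 - 6/P))
z(0*(-3 + 1))*153 = (3*(4 + 7*(0*(-3 + 1)))/(2*(-3 - 0*(-3 + 1))))*153 = (3*(4 + 7*(0*(-2)))/(2*(-3 - 0*(-2))))*153 = (3*(4 + 7*0)/(2*(-3 - 5*0)))*153 = (3*(4 + 0)/(2*(-3 + 0)))*153 = ((3/2)*4/(-3))*153 = ((3/2)*(-1/3)*4)*153 = -2*153 = -306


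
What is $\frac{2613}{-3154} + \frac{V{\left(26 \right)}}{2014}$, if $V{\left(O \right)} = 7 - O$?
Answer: $- \frac{70033}{83581} \approx -0.83791$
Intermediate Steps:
$\frac{2613}{-3154} + \frac{V{\left(26 \right)}}{2014} = \frac{2613}{-3154} + \frac{7 - 26}{2014} = 2613 \left(- \frac{1}{3154}\right) + \left(7 - 26\right) \frac{1}{2014} = - \frac{2613}{3154} - \frac{1}{106} = - \frac{70033}{83581}$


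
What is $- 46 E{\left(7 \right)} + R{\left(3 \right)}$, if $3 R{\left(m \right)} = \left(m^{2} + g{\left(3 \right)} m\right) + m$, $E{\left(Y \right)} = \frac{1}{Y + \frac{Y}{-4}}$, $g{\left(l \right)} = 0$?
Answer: $- \frac{100}{21} \approx -4.7619$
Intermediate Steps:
$E{\left(Y \right)} = \frac{4}{3 Y}$ ($E{\left(Y \right)} = \frac{1}{Y + Y \left(- \frac{1}{4}\right)} = \frac{1}{Y - \frac{Y}{4}} = \frac{1}{\frac{3}{4} Y} = \frac{4}{3 Y}$)
$R{\left(m \right)} = \frac{m}{3} + \frac{m^{2}}{3}$ ($R{\left(m \right)} = \frac{\left(m^{2} + 0 m\right) + m}{3} = \frac{\left(m^{2} + 0\right) + m}{3} = \frac{m^{2} + m}{3} = \frac{m + m^{2}}{3} = \frac{m}{3} + \frac{m^{2}}{3}$)
$- 46 E{\left(7 \right)} + R{\left(3 \right)} = - 46 \frac{4}{3 \cdot 7} + \frac{1}{3} \cdot 3 \left(1 + 3\right) = - 46 \cdot \frac{4}{3} \cdot \frac{1}{7} + \frac{1}{3} \cdot 3 \cdot 4 = \left(-46\right) \frac{4}{21} + 4 = - \frac{184}{21} + 4 = - \frac{100}{21}$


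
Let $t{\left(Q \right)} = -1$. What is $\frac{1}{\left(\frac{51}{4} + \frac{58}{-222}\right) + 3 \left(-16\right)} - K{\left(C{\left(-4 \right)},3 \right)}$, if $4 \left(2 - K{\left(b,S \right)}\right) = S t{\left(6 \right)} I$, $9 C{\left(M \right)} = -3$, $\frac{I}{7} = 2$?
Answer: $- \frac{395063}{31534} \approx -12.528$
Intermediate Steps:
$I = 14$ ($I = 7 \cdot 2 = 14$)
$C{\left(M \right)} = - \frac{1}{3}$ ($C{\left(M \right)} = \frac{1}{9} \left(-3\right) = - \frac{1}{3}$)
$K{\left(b,S \right)} = 2 + \frac{7 S}{2}$ ($K{\left(b,S \right)} = 2 - \frac{S \left(-1\right) 14}{4} = 2 - \frac{- S 14}{4} = 2 - \frac{\left(-14\right) S}{4} = 2 + \frac{7 S}{2}$)
$\frac{1}{\left(\frac{51}{4} + \frac{58}{-222}\right) + 3 \left(-16\right)} - K{\left(C{\left(-4 \right)},3 \right)} = \frac{1}{\left(\frac{51}{4} + \frac{58}{-222}\right) + 3 \left(-16\right)} - \left(2 + \frac{7}{2} \cdot 3\right) = \frac{1}{\left(51 \cdot \frac{1}{4} + 58 \left(- \frac{1}{222}\right)\right) - 48} - \left(2 + \frac{21}{2}\right) = \frac{1}{\left(\frac{51}{4} - \frac{29}{111}\right) - 48} - \frac{25}{2} = \frac{1}{\frac{5545}{444} - 48} - \frac{25}{2} = \frac{1}{- \frac{15767}{444}} - \frac{25}{2} = - \frac{444}{15767} - \frac{25}{2} = - \frac{395063}{31534}$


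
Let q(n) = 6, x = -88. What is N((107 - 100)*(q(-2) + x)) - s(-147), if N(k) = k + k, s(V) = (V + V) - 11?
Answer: -843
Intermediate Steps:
s(V) = -11 + 2*V (s(V) = 2*V - 11 = -11 + 2*V)
N(k) = 2*k
N((107 - 100)*(q(-2) + x)) - s(-147) = 2*((107 - 100)*(6 - 88)) - (-11 + 2*(-147)) = 2*(7*(-82)) - (-11 - 294) = 2*(-574) - 1*(-305) = -1148 + 305 = -843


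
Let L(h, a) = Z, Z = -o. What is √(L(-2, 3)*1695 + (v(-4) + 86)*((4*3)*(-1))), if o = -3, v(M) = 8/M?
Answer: 3*√453 ≈ 63.851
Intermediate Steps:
Z = 3 (Z = -1*(-3) = 3)
L(h, a) = 3
√(L(-2, 3)*1695 + (v(-4) + 86)*((4*3)*(-1))) = √(3*1695 + (8/(-4) + 86)*((4*3)*(-1))) = √(5085 + (8*(-¼) + 86)*(12*(-1))) = √(5085 + (-2 + 86)*(-12)) = √(5085 + 84*(-12)) = √(5085 - 1008) = √4077 = 3*√453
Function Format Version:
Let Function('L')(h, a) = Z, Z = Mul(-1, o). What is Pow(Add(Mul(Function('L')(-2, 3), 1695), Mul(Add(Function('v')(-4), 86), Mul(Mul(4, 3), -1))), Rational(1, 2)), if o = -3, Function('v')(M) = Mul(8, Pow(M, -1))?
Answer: Mul(3, Pow(453, Rational(1, 2))) ≈ 63.851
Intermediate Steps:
Z = 3 (Z = Mul(-1, -3) = 3)
Function('L')(h, a) = 3
Pow(Add(Mul(Function('L')(-2, 3), 1695), Mul(Add(Function('v')(-4), 86), Mul(Mul(4, 3), -1))), Rational(1, 2)) = Pow(Add(Mul(3, 1695), Mul(Add(Mul(8, Pow(-4, -1)), 86), Mul(Mul(4, 3), -1))), Rational(1, 2)) = Pow(Add(5085, Mul(Add(Mul(8, Rational(-1, 4)), 86), Mul(12, -1))), Rational(1, 2)) = Pow(Add(5085, Mul(Add(-2, 86), -12)), Rational(1, 2)) = Pow(Add(5085, Mul(84, -12)), Rational(1, 2)) = Pow(Add(5085, -1008), Rational(1, 2)) = Pow(4077, Rational(1, 2)) = Mul(3, Pow(453, Rational(1, 2)))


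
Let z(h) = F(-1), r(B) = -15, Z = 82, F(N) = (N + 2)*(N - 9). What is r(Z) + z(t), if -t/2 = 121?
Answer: -25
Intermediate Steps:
F(N) = (-9 + N)*(2 + N) (F(N) = (2 + N)*(-9 + N) = (-9 + N)*(2 + N))
t = -242 (t = -2*121 = -242)
z(h) = -10 (z(h) = -18 + (-1)² - 7*(-1) = -18 + 1 + 7 = -10)
r(Z) + z(t) = -15 - 10 = -25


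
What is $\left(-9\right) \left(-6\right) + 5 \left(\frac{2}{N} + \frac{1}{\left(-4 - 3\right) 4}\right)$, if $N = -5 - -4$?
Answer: $\frac{1227}{28} \approx 43.821$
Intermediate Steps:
$N = -1$ ($N = -5 + 4 = -1$)
$\left(-9\right) \left(-6\right) + 5 \left(\frac{2}{N} + \frac{1}{\left(-4 - 3\right) 4}\right) = \left(-9\right) \left(-6\right) + 5 \left(\frac{2}{-1} + \frac{1}{\left(-4 - 3\right) 4}\right) = 54 + 5 \left(2 \left(-1\right) + \frac{1}{-7} \cdot \frac{1}{4}\right) = 54 + 5 \left(-2 - \frac{1}{28}\right) = 54 + 5 \left(- \frac{57}{28}\right) = 54 - \frac{285}{28} = \frac{1227}{28}$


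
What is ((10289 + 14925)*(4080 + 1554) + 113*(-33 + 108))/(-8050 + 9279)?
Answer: 142064151/1229 ≈ 1.1559e+5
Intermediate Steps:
((10289 + 14925)*(4080 + 1554) + 113*(-33 + 108))/(-8050 + 9279) = (25214*5634 + 113*75)/1229 = (142055676 + 8475)*(1/1229) = 142064151*(1/1229) = 142064151/1229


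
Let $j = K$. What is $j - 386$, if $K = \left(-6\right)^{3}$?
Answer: $-602$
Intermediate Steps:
$K = -216$
$j = -216$
$j - 386 = -216 - 386 = -602$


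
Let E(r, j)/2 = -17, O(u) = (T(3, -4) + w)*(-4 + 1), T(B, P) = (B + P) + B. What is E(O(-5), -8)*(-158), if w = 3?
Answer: 5372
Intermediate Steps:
T(B, P) = P + 2*B
O(u) = -15 (O(u) = ((-4 + 2*3) + 3)*(-4 + 1) = ((-4 + 6) + 3)*(-3) = (2 + 3)*(-3) = 5*(-3) = -15)
E(r, j) = -34 (E(r, j) = 2*(-17) = -34)
E(O(-5), -8)*(-158) = -34*(-158) = 5372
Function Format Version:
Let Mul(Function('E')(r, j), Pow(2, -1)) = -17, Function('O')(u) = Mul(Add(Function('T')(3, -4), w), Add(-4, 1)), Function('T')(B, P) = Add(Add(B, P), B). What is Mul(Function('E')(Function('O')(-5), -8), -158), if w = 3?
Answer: 5372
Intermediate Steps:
Function('T')(B, P) = Add(P, Mul(2, B))
Function('O')(u) = -15 (Function('O')(u) = Mul(Add(Add(-4, Mul(2, 3)), 3), Add(-4, 1)) = Mul(Add(Add(-4, 6), 3), -3) = Mul(Add(2, 3), -3) = Mul(5, -3) = -15)
Function('E')(r, j) = -34 (Function('E')(r, j) = Mul(2, -17) = -34)
Mul(Function('E')(Function('O')(-5), -8), -158) = Mul(-34, -158) = 5372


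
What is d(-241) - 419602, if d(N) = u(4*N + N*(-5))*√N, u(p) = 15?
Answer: -419602 + 15*I*√241 ≈ -4.196e+5 + 232.86*I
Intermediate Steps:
d(N) = 15*√N
d(-241) - 419602 = 15*√(-241) - 419602 = 15*(I*√241) - 419602 = 15*I*√241 - 419602 = -419602 + 15*I*√241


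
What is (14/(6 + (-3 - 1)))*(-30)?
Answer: -210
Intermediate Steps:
(14/(6 + (-3 - 1)))*(-30) = (14/(6 - 4))*(-30) = (14/2)*(-30) = (14*(1/2))*(-30) = 7*(-30) = -210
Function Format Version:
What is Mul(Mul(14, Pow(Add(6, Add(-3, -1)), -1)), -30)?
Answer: -210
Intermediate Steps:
Mul(Mul(14, Pow(Add(6, Add(-3, -1)), -1)), -30) = Mul(Mul(14, Pow(Add(6, -4), -1)), -30) = Mul(Mul(14, Pow(2, -1)), -30) = Mul(Mul(14, Rational(1, 2)), -30) = Mul(7, -30) = -210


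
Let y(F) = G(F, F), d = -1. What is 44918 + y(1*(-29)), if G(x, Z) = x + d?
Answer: 44888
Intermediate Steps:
G(x, Z) = -1 + x (G(x, Z) = x - 1 = -1 + x)
y(F) = -1 + F
44918 + y(1*(-29)) = 44918 + (-1 + 1*(-29)) = 44918 + (-1 - 29) = 44918 - 30 = 44888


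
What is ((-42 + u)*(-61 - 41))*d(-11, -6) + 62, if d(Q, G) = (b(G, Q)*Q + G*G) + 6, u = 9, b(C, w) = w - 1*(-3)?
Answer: 437642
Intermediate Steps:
b(C, w) = 3 + w (b(C, w) = w + 3 = 3 + w)
d(Q, G) = 6 + G² + Q*(3 + Q) (d(Q, G) = ((3 + Q)*Q + G*G) + 6 = (Q*(3 + Q) + G²) + 6 = (G² + Q*(3 + Q)) + 6 = 6 + G² + Q*(3 + Q))
((-42 + u)*(-61 - 41))*d(-11, -6) + 62 = ((-42 + 9)*(-61 - 41))*(6 + (-6)² - 11*(3 - 11)) + 62 = (-33*(-102))*(6 + 36 - 11*(-8)) + 62 = 3366*(6 + 36 + 88) + 62 = 3366*130 + 62 = 437580 + 62 = 437642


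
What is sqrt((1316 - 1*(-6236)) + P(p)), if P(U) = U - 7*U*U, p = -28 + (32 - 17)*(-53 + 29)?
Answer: 2*I*sqrt(261661) ≈ 1023.1*I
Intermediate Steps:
p = -388 (p = -28 + 15*(-24) = -28 - 360 = -388)
P(U) = U - 7*U**2
sqrt((1316 - 1*(-6236)) + P(p)) = sqrt((1316 - 1*(-6236)) - 388*(1 - 7*(-388))) = sqrt((1316 + 6236) - 388*(1 + 2716)) = sqrt(7552 - 388*2717) = sqrt(7552 - 1054196) = sqrt(-1046644) = 2*I*sqrt(261661)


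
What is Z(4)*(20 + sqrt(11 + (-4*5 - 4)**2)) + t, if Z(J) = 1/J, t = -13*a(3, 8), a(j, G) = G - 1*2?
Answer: -73 + sqrt(587)/4 ≈ -66.943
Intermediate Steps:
a(j, G) = -2 + G (a(j, G) = G - 2 = -2 + G)
t = -78 (t = -13*(-2 + 8) = -13*6 = -78)
Z(4)*(20 + sqrt(11 + (-4*5 - 4)**2)) + t = (20 + sqrt(11 + (-4*5 - 4)**2))/4 - 78 = (20 + sqrt(11 + (-20 - 4)**2))/4 - 78 = (20 + sqrt(11 + (-24)**2))/4 - 78 = (20 + sqrt(11 + 576))/4 - 78 = (20 + sqrt(587))/4 - 78 = (5 + sqrt(587)/4) - 78 = -73 + sqrt(587)/4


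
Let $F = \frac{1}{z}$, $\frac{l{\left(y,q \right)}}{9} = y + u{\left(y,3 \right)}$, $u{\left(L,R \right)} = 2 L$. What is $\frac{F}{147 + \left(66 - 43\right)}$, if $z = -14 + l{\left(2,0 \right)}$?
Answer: $\frac{1}{6800} \approx 0.00014706$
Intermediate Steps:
$l{\left(y,q \right)} = 27 y$ ($l{\left(y,q \right)} = 9 \left(y + 2 y\right) = 9 \cdot 3 y = 27 y$)
$z = 40$ ($z = -14 + 27 \cdot 2 = -14 + 54 = 40$)
$F = \frac{1}{40} \approx 0.025$
$\frac{F}{147 + \left(66 - 43\right)} = \frac{1}{40 \left(147 + \left(66 - 43\right)\right)} = \frac{1}{40 \left(147 + 23\right)} = \frac{1}{40 \cdot 170} = \frac{1}{40} \cdot \frac{1}{170} = \frac{1}{6800}$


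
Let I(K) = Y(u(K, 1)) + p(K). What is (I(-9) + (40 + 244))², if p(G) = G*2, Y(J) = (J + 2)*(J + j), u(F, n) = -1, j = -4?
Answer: 68121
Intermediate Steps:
Y(J) = (-4 + J)*(2 + J) (Y(J) = (J + 2)*(J - 4) = (2 + J)*(-4 + J) = (-4 + J)*(2 + J))
p(G) = 2*G
I(K) = -5 + 2*K (I(K) = (-8 + (-1)² - 2*(-1)) + 2*K = (-8 + 1 + 2) + 2*K = -5 + 2*K)
(I(-9) + (40 + 244))² = ((-5 + 2*(-9)) + (40 + 244))² = ((-5 - 18) + 284)² = (-23 + 284)² = 261² = 68121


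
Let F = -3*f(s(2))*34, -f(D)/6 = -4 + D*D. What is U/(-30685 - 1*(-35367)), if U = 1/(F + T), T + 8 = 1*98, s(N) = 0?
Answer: -1/11040156 ≈ -9.0578e-8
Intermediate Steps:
f(D) = 24 - 6*D² (f(D) = -6*(-4 + D*D) = -6*(-4 + D²) = 24 - 6*D²)
F = -2448 (F = -3*(24 - 6*0²)*34 = -3*(24 - 6*0)*34 = -3*(24 + 0)*34 = -3*24*34 = -72*34 = -2448)
T = 90 (T = -8 + 1*98 = -8 + 98 = 90)
U = -1/2358 (U = 1/(-2448 + 90) = 1/(-2358) = -1/2358 ≈ -0.00042409)
U/(-30685 - 1*(-35367)) = -1/(2358*(-30685 - 1*(-35367))) = -1/(2358*(-30685 + 35367)) = -1/2358/4682 = -1/2358*1/4682 = -1/11040156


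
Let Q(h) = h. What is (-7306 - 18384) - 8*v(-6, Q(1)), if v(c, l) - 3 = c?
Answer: -25666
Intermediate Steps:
v(c, l) = 3 + c
(-7306 - 18384) - 8*v(-6, Q(1)) = (-7306 - 18384) - 8*(3 - 6) = -25690 - 8*(-3) = -25690 + 24 = -25666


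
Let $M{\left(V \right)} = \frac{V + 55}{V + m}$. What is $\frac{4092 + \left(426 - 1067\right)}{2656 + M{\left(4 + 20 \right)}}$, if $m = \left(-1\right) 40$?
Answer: $\frac{55216}{42417} \approx 1.3017$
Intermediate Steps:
$m = -40$
$M{\left(V \right)} = \frac{55 + V}{-40 + V}$ ($M{\left(V \right)} = \frac{V + 55}{V - 40} = \frac{55 + V}{-40 + V}$)
$\frac{4092 + \left(426 - 1067\right)}{2656 + M{\left(4 + 20 \right)}} = \frac{4092 + \left(426 - 1067\right)}{2656 + \frac{55 + \left(4 + 20\right)}{-40 + \left(4 + 20\right)}} = \frac{4092 + \left(426 - 1067\right)}{2656 + \frac{55 + 24}{-40 + 24}} = \frac{4092 - 641}{2656 + \frac{1}{-16} \cdot 79} = \frac{3451}{2656 - \frac{79}{16}} = \frac{3451}{\frac{42417}{16}} = 3451 \cdot \frac{16}{42417} = \frac{55216}{42417}$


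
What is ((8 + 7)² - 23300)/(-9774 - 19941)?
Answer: 4615/5943 ≈ 0.77654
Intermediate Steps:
((8 + 7)² - 23300)/(-9774 - 19941) = (15² - 23300)/(-29715) = (225 - 23300)*(-1/29715) = -23075*(-1/29715) = 4615/5943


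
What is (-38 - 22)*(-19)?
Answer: 1140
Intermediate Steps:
(-38 - 22)*(-19) = -60*(-19) = 1140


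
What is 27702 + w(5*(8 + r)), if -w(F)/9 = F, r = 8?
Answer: 26982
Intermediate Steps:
w(F) = -9*F
27702 + w(5*(8 + r)) = 27702 - 45*(8 + 8) = 27702 - 45*16 = 27702 - 9*80 = 27702 - 720 = 26982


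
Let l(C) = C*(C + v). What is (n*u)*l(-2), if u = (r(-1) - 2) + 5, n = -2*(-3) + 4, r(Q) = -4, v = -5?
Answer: -140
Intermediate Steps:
l(C) = C*(-5 + C) (l(C) = C*(C - 5) = C*(-5 + C))
n = 10 (n = 6 + 4 = 10)
u = -1 (u = (-4 - 2) + 5 = -6 + 5 = -1)
(n*u)*l(-2) = (10*(-1))*(-2*(-5 - 2)) = -(-20)*(-7) = -10*14 = -140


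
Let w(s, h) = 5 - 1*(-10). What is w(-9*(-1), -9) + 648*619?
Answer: 401127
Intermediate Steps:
w(s, h) = 15 (w(s, h) = 5 + 10 = 15)
w(-9*(-1), -9) + 648*619 = 15 + 648*619 = 15 + 401112 = 401127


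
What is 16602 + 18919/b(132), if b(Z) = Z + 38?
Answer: 2841259/170 ≈ 16713.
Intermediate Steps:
b(Z) = 38 + Z
16602 + 18919/b(132) = 16602 + 18919/(38 + 132) = 16602 + 18919/170 = 2841259/170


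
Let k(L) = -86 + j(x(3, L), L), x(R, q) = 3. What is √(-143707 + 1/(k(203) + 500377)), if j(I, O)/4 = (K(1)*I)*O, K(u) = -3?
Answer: 2*I*√8731358466826085/492983 ≈ 379.09*I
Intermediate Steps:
j(I, O) = -12*I*O (j(I, O) = 4*((-3*I)*O) = 4*(-3*I*O) = -12*I*O)
k(L) = -86 - 36*L (k(L) = -86 - 12*3*L = -86 - 36*L)
√(-143707 + 1/(k(203) + 500377)) = √(-143707 + 1/((-86 - 36*203) + 500377)) = √(-143707 + 1/((-86 - 7308) + 500377)) = √(-143707 + 1/(-7394 + 500377)) = √(-143707 + 1/492983) = √(-70845107980/492983) = 2*I*√8731358466826085/492983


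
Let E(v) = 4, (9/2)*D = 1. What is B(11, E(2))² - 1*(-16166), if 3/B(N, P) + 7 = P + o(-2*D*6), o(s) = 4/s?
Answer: 145498/9 ≈ 16166.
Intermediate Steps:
D = 2/9 (D = (2/9)*1 = 2/9 ≈ 0.22222)
B(N, P) = 3/(-17/2 + P) (B(N, P) = 3/(-7 + (P + 4/((-2*2/9*6)))) = 3/(-7 + (P + 4/((-4/9*6)))) = 3/(-7 + (P + 4/(-8/3))) = 3/(-7 + (P + 4*(-3/8))) = 3/(-7 + (P - 3/2)) = 3/(-7 + (-3/2 + P)) = 3/(-17/2 + P))
B(11, E(2))² - 1*(-16166) = (6/(-17 + 2*4))² - 1*(-16166) = (6/(-17 + 8))² + 16166 = (6/(-9))² + 16166 = (6*(-⅑))² + 16166 = (-⅔)² + 16166 = 4/9 + 16166 = 145498/9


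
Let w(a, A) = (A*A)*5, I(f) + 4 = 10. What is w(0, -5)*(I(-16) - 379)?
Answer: -46625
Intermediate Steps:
I(f) = 6 (I(f) = -4 + 10 = 6)
w(a, A) = 5*A² (w(a, A) = A²*5 = 5*A²)
w(0, -5)*(I(-16) - 379) = (5*(-5)²)*(6 - 379) = (5*25)*(-373) = 125*(-373) = -46625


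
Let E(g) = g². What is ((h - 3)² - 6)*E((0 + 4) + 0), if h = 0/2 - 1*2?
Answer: 304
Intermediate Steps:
h = -2 (h = 0*(½) - 2 = 0 - 2 = -2)
((h - 3)² - 6)*E((0 + 4) + 0) = ((-2 - 3)² - 6)*((0 + 4) + 0)² = ((-5)² - 6)*(4 + 0)² = (25 - 6)*4² = 19*16 = 304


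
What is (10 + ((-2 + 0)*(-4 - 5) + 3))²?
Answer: 961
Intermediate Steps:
(10 + ((-2 + 0)*(-4 - 5) + 3))² = (10 + (-2*(-9) + 3))² = (10 + (18 + 3))² = (10 + 21)² = 31² = 961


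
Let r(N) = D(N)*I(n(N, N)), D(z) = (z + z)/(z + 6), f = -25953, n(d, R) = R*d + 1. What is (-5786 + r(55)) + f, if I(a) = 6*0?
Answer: -31739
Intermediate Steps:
n(d, R) = 1 + R*d
I(a) = 0
D(z) = 2*z/(6 + z) (D(z) = (2*z)/(6 + z) = 2*z/(6 + z))
r(N) = 0 (r(N) = (2*N/(6 + N))*0 = 0)
(-5786 + r(55)) + f = (-5786 + 0) - 25953 = -5786 - 25953 = -31739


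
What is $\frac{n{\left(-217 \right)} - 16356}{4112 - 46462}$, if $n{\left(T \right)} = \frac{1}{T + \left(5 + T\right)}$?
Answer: $\frac{280669}{726726} \approx 0.38621$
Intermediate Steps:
$n{\left(T \right)} = \frac{1}{5 + 2 T}$
$\frac{n{\left(-217 \right)} - 16356}{4112 - 46462} = \frac{\frac{1}{5 + 2 \left(-217\right)} - 16356}{4112 - 46462} = \frac{\frac{1}{5 - 434} - 16356}{-42350} = \left(\frac{1}{-429} - 16356\right) \left(- \frac{1}{42350}\right) = \left(- \frac{1}{429} - 16356\right) \left(- \frac{1}{42350}\right) = \left(- \frac{7016725}{429}\right) \left(- \frac{1}{42350}\right) = \frac{280669}{726726}$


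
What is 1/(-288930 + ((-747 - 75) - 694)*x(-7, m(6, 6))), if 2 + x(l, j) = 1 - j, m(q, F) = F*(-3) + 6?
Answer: -1/305606 ≈ -3.2722e-6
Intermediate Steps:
m(q, F) = 6 - 3*F (m(q, F) = -3*F + 6 = 6 - 3*F)
x(l, j) = -1 - j (x(l, j) = -2 + (1 - j) = -1 - j)
1/(-288930 + ((-747 - 75) - 694)*x(-7, m(6, 6))) = 1/(-288930 + ((-747 - 75) - 694)*(-1 - (6 - 3*6))) = 1/(-288930 + (-822 - 694)*(-1 - (6 - 18))) = 1/(-288930 - 1516*(-1 - 1*(-12))) = 1/(-288930 - 1516*(-1 + 12)) = 1/(-288930 - 1516*11) = 1/(-288930 - 16676) = 1/(-305606) = -1/305606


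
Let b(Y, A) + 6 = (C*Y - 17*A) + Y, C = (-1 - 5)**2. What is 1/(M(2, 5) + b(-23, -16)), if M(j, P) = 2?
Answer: -1/583 ≈ -0.0017153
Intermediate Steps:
C = 36 (C = (-6)**2 = 36)
b(Y, A) = -6 - 17*A + 37*Y (b(Y, A) = -6 + ((36*Y - 17*A) + Y) = -6 + ((-17*A + 36*Y) + Y) = -6 + (-17*A + 37*Y) = -6 - 17*A + 37*Y)
1/(M(2, 5) + b(-23, -16)) = 1/(2 + (-6 - 17*(-16) + 37*(-23))) = 1/(2 + (-6 + 272 - 851)) = 1/(2 - 585) = 1/(-583) = -1/583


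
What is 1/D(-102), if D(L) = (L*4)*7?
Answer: -1/2856 ≈ -0.00035014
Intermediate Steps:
D(L) = 28*L (D(L) = (4*L)*7 = 28*L)
1/D(-102) = 1/(28*(-102)) = 1/(-2856) = -1/2856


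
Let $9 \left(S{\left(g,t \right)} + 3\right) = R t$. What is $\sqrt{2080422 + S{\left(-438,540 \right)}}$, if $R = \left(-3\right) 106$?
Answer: $\sqrt{2061339} \approx 1435.7$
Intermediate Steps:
$R = -318$
$S{\left(g,t \right)} = -3 - \frac{106 t}{3}$ ($S{\left(g,t \right)} = -3 + \frac{\left(-318\right) t}{9} = -3 - \frac{106 t}{3}$)
$\sqrt{2080422 + S{\left(-438,540 \right)}} = \sqrt{2080422 - 19083} = \sqrt{2061339}$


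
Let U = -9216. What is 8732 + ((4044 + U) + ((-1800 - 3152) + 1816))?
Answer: 424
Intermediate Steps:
8732 + ((4044 + U) + ((-1800 - 3152) + 1816)) = 8732 + ((4044 - 9216) + ((-1800 - 3152) + 1816)) = 8732 + (-5172 + (-4952 + 1816)) = 8732 + (-5172 - 3136) = 8732 - 8308 = 424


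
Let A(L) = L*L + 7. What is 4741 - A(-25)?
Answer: 4109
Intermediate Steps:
A(L) = 7 + L² (A(L) = L² + 7 = 7 + L²)
4741 - A(-25) = 4741 - (7 + (-25)²) = 4741 - (7 + 625) = 4741 - 1*632 = 4741 - 632 = 4109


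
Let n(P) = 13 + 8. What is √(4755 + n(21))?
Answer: 2*√1194 ≈ 69.109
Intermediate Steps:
n(P) = 21
√(4755 + n(21)) = √(4755 + 21) = √4776 = 2*√1194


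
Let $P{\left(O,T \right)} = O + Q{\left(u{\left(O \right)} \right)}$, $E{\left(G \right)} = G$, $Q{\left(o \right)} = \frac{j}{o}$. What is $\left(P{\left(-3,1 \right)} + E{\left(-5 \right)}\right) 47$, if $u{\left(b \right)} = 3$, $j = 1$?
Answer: $- \frac{1081}{3} \approx -360.33$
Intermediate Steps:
$Q{\left(o \right)} = \frac{1}{o}$ ($Q{\left(o \right)} = 1 \frac{1}{o} = \frac{1}{o}$)
$P{\left(O,T \right)} = \frac{1}{3} + O$ ($P{\left(O,T \right)} = O + \frac{1}{3} = \frac{1}{3} + O$)
$\left(P{\left(-3,1 \right)} + E{\left(-5 \right)}\right) 47 = \left(\left(\frac{1}{3} - 3\right) - 5\right) 47 = \left(- \frac{8}{3} - 5\right) 47 = \left(- \frac{23}{3}\right) 47 = - \frac{1081}{3}$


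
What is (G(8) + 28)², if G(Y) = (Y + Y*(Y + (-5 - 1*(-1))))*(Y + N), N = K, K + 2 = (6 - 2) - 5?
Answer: 51984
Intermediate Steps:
K = -3 (K = -2 + ((6 - 2) - 5) = -2 + (4 - 5) = -2 - 1 = -3)
N = -3
G(Y) = (-3 + Y)*(Y + Y*(-4 + Y)) (G(Y) = (Y + Y*(Y + (-5 - 1*(-1))))*(Y - 3) = (Y + Y*(Y + (-5 + 1)))*(-3 + Y) = (Y + Y*(Y - 4))*(-3 + Y) = (Y + Y*(-4 + Y))*(-3 + Y) = (-3 + Y)*(Y + Y*(-4 + Y)))
(G(8) + 28)² = (8*(9 + 8² - 6*8) + 28)² = (8*(9 + 64 - 48) + 28)² = (8*25 + 28)² = (200 + 28)² = 228² = 51984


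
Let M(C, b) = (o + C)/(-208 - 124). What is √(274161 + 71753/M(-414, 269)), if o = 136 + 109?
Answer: √70155205/13 ≈ 644.30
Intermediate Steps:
o = 245
M(C, b) = -245/332 - C/332 (M(C, b) = (245 + C)/(-208 - 124) = (245 + C)/(-332) = (245 + C)*(-1/332) = -245/332 - C/332)
√(274161 + 71753/M(-414, 269)) = √(274161 + 71753/(-245/332 - 1/332*(-414))) = √(274161 + 71753/(-245/332 + 207/166)) = √(274161 + 71753/(169/332)) = √(274161 + 71753*(332/169)) = √(274161 + 23821996/169) = √(70155205/169) = √70155205/13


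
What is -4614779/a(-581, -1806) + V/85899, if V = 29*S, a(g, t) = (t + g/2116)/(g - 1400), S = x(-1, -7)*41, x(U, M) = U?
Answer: -237378354897458867/46901798889 ≈ -5.0612e+6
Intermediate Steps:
S = -41 (S = -1*41 = -41)
a(g, t) = (t + g/2116)/(-1400 + g) (a(g, t) = (t + g*(1/2116))/(-1400 + g) = (t + g/2116)/(-1400 + g))
V = -1189 (V = 29*(-41) = -1189)
-4614779/a(-581, -1806) + V/85899 = -4614779*(-1400 - 581)/(-1806 + (1/2116)*(-581)) - 1189/85899 = -4614779*(-1981/(-1806 - 581/2116)) - 1189*1/85899 = -4614779/((-1/1981*(-3822077/2116))) - 1189/85899 = -4614779/546011/598828 - 1189/85899 = -4614779*598828/546011 - 1189/85899 = -2763458879012/546011 - 1189/85899 = -237378354897458867/46901798889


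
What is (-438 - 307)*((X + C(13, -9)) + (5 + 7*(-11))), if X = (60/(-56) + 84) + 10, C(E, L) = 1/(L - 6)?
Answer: -652769/42 ≈ -15542.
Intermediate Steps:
C(E, L) = 1/(-6 + L)
X = 1301/14 (X = (60*(-1/56) + 84) + 10 = (-15/14 + 84) + 10 = 1161/14 + 10 = 1301/14 ≈ 92.929)
(-438 - 307)*((X + C(13, -9)) + (5 + 7*(-11))) = (-438 - 307)*((1301/14 + 1/(-6 - 9)) + (5 + 7*(-11))) = -745*((1301/14 + 1/(-15)) + (5 - 77)) = -745*((1301/14 - 1/15) - 72) = -745*(19501/210 - 72) = -745*4381/210 = -652769/42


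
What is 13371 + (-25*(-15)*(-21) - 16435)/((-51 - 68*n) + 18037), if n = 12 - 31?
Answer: 7580642/567 ≈ 13370.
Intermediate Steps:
n = -19
13371 + (-25*(-15)*(-21) - 16435)/((-51 - 68*n) + 18037) = 13371 + (-25*(-15)*(-21) - 16435)/((-51 - 68*(-19)) + 18037) = 13371 + (375*(-21) - 16435)/((-51 + 1292) + 18037) = 13371 + (-7875 - 16435)/(1241 + 18037) = 13371 - 24310/19278 = 13371 - 24310*1/19278 = 13371 - 715/567 = 7580642/567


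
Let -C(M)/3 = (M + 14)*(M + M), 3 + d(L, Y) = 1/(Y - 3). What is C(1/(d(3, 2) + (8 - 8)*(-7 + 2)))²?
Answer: 27225/64 ≈ 425.39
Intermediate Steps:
d(L, Y) = -3 + 1/(-3 + Y) (d(L, Y) = -3 + 1/(Y - 3) = -3 + 1/(-3 + Y))
C(M) = -6*M*(14 + M) (C(M) = -3*(M + 14)*(M + M) = -3*(14 + M)*2*M = -6*M*(14 + M))
C(1/(d(3, 2) + (8 - 8)*(-7 + 2)))² = (-6*(14 + 1/((10 - 3*2)/(-3 + 2) + (8 - 8)*(-7 + 2)))/((10 - 3*2)/(-3 + 2) + (8 - 8)*(-7 + 2)))² = (-6*(14 + 1/((10 - 6)/(-1) + 0*(-5)))/((10 - 6)/(-1) + 0*(-5)))² = (-6*(14 + 1/(-1*4 + 0))/(-1*4 + 0))² = (-6*(14 + 1/(-4 + 0))/(-4 + 0))² = (-6*(14 + 1/(-4))/(-4))² = (-6*(-¼)*(14 - ¼))² = (-6*(-¼)*55/4)² = (165/8)² = 27225/64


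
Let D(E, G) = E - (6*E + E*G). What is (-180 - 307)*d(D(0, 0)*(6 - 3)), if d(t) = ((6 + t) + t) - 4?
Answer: -974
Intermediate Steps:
D(E, G) = -5*E - E*G (D(E, G) = E + (-6*E - E*G) = -5*E - E*G)
d(t) = 2 + 2*t (d(t) = (6 + 2*t) - 4 = 2 + 2*t)
(-180 - 307)*d(D(0, 0)*(6 - 3)) = (-180 - 307)*(2 + 2*((-1*0*(5 + 0))*(6 - 3))) = -487*(2 + 2*(-1*0*5*3)) = -487*(2 + 2*(0*3)) = -487*(2 + 2*0) = -487*(2 + 0) = -487*2 = -974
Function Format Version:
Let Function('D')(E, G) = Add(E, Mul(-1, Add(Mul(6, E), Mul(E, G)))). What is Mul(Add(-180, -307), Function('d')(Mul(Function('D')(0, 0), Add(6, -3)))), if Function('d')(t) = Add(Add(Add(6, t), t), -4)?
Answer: -974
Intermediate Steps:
Function('D')(E, G) = Add(Mul(-5, E), Mul(-1, E, G)) (Function('D')(E, G) = Add(E, Add(Mul(-6, E), Mul(-1, E, G))) = Add(Mul(-5, E), Mul(-1, E, G)))
Function('d')(t) = Add(2, Mul(2, t)) (Function('d')(t) = Add(Add(6, Mul(2, t)), -4) = Add(2, Mul(2, t)))
Mul(Add(-180, -307), Function('d')(Mul(Function('D')(0, 0), Add(6, -3)))) = Mul(Add(-180, -307), Add(2, Mul(2, Mul(Mul(-1, 0, Add(5, 0)), Add(6, -3))))) = Mul(-487, Add(2, Mul(2, Mul(Mul(-1, 0, 5), 3)))) = Mul(-487, Add(2, Mul(2, Mul(0, 3)))) = Mul(-487, Add(2, Mul(2, 0))) = Mul(-487, Add(2, 0)) = Mul(-487, 2) = -974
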